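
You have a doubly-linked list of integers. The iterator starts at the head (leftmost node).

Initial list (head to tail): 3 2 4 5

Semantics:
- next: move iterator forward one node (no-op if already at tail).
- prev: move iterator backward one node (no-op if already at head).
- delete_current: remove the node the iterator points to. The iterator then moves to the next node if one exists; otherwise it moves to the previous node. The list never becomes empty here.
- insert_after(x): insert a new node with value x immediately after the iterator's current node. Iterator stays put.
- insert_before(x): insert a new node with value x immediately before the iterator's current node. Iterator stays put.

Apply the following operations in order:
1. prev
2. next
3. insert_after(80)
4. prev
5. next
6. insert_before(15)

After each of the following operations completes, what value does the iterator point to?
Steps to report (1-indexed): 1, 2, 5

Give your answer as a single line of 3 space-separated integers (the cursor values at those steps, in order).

After 1 (prev): list=[3, 2, 4, 5] cursor@3
After 2 (next): list=[3, 2, 4, 5] cursor@2
After 3 (insert_after(80)): list=[3, 2, 80, 4, 5] cursor@2
After 4 (prev): list=[3, 2, 80, 4, 5] cursor@3
After 5 (next): list=[3, 2, 80, 4, 5] cursor@2
After 6 (insert_before(15)): list=[3, 15, 2, 80, 4, 5] cursor@2

Answer: 3 2 2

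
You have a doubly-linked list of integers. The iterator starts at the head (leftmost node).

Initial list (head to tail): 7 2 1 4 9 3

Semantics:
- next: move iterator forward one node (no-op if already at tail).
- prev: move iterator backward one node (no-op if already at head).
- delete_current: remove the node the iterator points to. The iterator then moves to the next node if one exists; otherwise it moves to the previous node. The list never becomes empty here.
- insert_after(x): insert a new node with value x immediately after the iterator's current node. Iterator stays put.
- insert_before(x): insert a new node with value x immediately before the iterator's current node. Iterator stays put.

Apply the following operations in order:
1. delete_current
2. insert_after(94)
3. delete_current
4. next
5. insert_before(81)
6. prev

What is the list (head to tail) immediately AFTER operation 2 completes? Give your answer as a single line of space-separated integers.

Answer: 2 94 1 4 9 3

Derivation:
After 1 (delete_current): list=[2, 1, 4, 9, 3] cursor@2
After 2 (insert_after(94)): list=[2, 94, 1, 4, 9, 3] cursor@2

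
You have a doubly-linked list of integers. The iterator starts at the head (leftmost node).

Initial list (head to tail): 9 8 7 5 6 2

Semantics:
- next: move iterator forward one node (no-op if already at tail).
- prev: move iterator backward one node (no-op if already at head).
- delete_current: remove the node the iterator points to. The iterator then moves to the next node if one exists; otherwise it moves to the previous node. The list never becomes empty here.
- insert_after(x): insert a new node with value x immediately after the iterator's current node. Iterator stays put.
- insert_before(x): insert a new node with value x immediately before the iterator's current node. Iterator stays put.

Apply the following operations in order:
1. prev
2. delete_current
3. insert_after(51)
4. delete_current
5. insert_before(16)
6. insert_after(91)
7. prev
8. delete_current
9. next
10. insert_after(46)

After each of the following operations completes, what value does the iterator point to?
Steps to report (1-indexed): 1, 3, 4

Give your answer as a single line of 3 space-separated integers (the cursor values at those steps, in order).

Answer: 9 8 51

Derivation:
After 1 (prev): list=[9, 8, 7, 5, 6, 2] cursor@9
After 2 (delete_current): list=[8, 7, 5, 6, 2] cursor@8
After 3 (insert_after(51)): list=[8, 51, 7, 5, 6, 2] cursor@8
After 4 (delete_current): list=[51, 7, 5, 6, 2] cursor@51
After 5 (insert_before(16)): list=[16, 51, 7, 5, 6, 2] cursor@51
After 6 (insert_after(91)): list=[16, 51, 91, 7, 5, 6, 2] cursor@51
After 7 (prev): list=[16, 51, 91, 7, 5, 6, 2] cursor@16
After 8 (delete_current): list=[51, 91, 7, 5, 6, 2] cursor@51
After 9 (next): list=[51, 91, 7, 5, 6, 2] cursor@91
After 10 (insert_after(46)): list=[51, 91, 46, 7, 5, 6, 2] cursor@91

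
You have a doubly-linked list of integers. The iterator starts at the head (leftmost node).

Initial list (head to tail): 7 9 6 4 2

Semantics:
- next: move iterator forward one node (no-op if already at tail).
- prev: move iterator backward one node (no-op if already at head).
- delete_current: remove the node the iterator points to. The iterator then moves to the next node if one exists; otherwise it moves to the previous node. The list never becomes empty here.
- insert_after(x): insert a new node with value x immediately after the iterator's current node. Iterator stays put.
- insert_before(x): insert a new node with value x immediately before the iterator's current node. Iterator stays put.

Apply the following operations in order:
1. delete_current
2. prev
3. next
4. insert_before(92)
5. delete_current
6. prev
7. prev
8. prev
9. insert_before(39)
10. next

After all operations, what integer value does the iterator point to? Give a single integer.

After 1 (delete_current): list=[9, 6, 4, 2] cursor@9
After 2 (prev): list=[9, 6, 4, 2] cursor@9
After 3 (next): list=[9, 6, 4, 2] cursor@6
After 4 (insert_before(92)): list=[9, 92, 6, 4, 2] cursor@6
After 5 (delete_current): list=[9, 92, 4, 2] cursor@4
After 6 (prev): list=[9, 92, 4, 2] cursor@92
After 7 (prev): list=[9, 92, 4, 2] cursor@9
After 8 (prev): list=[9, 92, 4, 2] cursor@9
After 9 (insert_before(39)): list=[39, 9, 92, 4, 2] cursor@9
After 10 (next): list=[39, 9, 92, 4, 2] cursor@92

Answer: 92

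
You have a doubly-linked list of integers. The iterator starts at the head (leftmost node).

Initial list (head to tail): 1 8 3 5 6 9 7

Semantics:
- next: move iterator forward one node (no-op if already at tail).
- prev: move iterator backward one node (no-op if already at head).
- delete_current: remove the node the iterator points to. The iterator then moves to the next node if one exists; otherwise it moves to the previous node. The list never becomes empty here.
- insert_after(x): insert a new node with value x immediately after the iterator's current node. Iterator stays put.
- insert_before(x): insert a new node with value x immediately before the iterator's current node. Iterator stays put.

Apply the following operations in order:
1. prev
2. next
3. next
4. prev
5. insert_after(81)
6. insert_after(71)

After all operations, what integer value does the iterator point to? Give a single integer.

Answer: 8

Derivation:
After 1 (prev): list=[1, 8, 3, 5, 6, 9, 7] cursor@1
After 2 (next): list=[1, 8, 3, 5, 6, 9, 7] cursor@8
After 3 (next): list=[1, 8, 3, 5, 6, 9, 7] cursor@3
After 4 (prev): list=[1, 8, 3, 5, 6, 9, 7] cursor@8
After 5 (insert_after(81)): list=[1, 8, 81, 3, 5, 6, 9, 7] cursor@8
After 6 (insert_after(71)): list=[1, 8, 71, 81, 3, 5, 6, 9, 7] cursor@8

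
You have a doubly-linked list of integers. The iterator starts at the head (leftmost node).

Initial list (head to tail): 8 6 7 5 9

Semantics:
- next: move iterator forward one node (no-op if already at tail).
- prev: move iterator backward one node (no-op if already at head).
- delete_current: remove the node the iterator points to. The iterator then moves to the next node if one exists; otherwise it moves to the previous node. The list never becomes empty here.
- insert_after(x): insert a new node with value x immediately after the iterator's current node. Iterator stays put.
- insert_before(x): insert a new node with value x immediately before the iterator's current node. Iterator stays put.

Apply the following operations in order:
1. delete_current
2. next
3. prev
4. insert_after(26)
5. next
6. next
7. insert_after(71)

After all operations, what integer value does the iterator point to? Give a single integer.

After 1 (delete_current): list=[6, 7, 5, 9] cursor@6
After 2 (next): list=[6, 7, 5, 9] cursor@7
After 3 (prev): list=[6, 7, 5, 9] cursor@6
After 4 (insert_after(26)): list=[6, 26, 7, 5, 9] cursor@6
After 5 (next): list=[6, 26, 7, 5, 9] cursor@26
After 6 (next): list=[6, 26, 7, 5, 9] cursor@7
After 7 (insert_after(71)): list=[6, 26, 7, 71, 5, 9] cursor@7

Answer: 7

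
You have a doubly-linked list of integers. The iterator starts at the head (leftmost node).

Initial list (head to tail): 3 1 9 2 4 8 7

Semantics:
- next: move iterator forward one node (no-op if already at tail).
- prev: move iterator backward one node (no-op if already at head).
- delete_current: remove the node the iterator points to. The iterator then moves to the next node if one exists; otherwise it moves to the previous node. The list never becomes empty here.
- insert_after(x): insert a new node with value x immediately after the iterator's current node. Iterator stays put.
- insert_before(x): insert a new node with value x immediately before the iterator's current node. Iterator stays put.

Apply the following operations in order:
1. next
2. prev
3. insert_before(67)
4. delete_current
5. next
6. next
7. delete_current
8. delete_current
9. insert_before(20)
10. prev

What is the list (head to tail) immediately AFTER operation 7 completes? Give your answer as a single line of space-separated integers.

After 1 (next): list=[3, 1, 9, 2, 4, 8, 7] cursor@1
After 2 (prev): list=[3, 1, 9, 2, 4, 8, 7] cursor@3
After 3 (insert_before(67)): list=[67, 3, 1, 9, 2, 4, 8, 7] cursor@3
After 4 (delete_current): list=[67, 1, 9, 2, 4, 8, 7] cursor@1
After 5 (next): list=[67, 1, 9, 2, 4, 8, 7] cursor@9
After 6 (next): list=[67, 1, 9, 2, 4, 8, 7] cursor@2
After 7 (delete_current): list=[67, 1, 9, 4, 8, 7] cursor@4

Answer: 67 1 9 4 8 7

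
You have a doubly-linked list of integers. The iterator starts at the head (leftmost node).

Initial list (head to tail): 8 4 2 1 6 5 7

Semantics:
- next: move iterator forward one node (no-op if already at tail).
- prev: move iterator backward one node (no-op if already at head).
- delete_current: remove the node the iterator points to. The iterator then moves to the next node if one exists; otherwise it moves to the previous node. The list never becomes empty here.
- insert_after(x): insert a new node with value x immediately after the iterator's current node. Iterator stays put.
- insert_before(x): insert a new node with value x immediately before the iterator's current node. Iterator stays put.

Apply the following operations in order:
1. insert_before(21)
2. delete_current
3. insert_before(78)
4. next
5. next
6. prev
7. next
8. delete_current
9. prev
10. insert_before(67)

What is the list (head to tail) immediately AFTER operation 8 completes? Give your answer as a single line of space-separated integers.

Answer: 21 78 4 2 6 5 7

Derivation:
After 1 (insert_before(21)): list=[21, 8, 4, 2, 1, 6, 5, 7] cursor@8
After 2 (delete_current): list=[21, 4, 2, 1, 6, 5, 7] cursor@4
After 3 (insert_before(78)): list=[21, 78, 4, 2, 1, 6, 5, 7] cursor@4
After 4 (next): list=[21, 78, 4, 2, 1, 6, 5, 7] cursor@2
After 5 (next): list=[21, 78, 4, 2, 1, 6, 5, 7] cursor@1
After 6 (prev): list=[21, 78, 4, 2, 1, 6, 5, 7] cursor@2
After 7 (next): list=[21, 78, 4, 2, 1, 6, 5, 7] cursor@1
After 8 (delete_current): list=[21, 78, 4, 2, 6, 5, 7] cursor@6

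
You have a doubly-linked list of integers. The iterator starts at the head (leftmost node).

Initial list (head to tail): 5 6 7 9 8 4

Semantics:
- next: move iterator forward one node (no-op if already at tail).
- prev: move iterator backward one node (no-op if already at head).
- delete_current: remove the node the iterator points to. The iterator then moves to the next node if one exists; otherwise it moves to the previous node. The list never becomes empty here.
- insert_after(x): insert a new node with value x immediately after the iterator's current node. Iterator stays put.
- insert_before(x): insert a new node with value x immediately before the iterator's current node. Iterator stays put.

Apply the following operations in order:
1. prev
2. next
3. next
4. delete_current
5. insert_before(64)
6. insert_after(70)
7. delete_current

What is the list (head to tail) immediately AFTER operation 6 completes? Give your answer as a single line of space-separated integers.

After 1 (prev): list=[5, 6, 7, 9, 8, 4] cursor@5
After 2 (next): list=[5, 6, 7, 9, 8, 4] cursor@6
After 3 (next): list=[5, 6, 7, 9, 8, 4] cursor@7
After 4 (delete_current): list=[5, 6, 9, 8, 4] cursor@9
After 5 (insert_before(64)): list=[5, 6, 64, 9, 8, 4] cursor@9
After 6 (insert_after(70)): list=[5, 6, 64, 9, 70, 8, 4] cursor@9

Answer: 5 6 64 9 70 8 4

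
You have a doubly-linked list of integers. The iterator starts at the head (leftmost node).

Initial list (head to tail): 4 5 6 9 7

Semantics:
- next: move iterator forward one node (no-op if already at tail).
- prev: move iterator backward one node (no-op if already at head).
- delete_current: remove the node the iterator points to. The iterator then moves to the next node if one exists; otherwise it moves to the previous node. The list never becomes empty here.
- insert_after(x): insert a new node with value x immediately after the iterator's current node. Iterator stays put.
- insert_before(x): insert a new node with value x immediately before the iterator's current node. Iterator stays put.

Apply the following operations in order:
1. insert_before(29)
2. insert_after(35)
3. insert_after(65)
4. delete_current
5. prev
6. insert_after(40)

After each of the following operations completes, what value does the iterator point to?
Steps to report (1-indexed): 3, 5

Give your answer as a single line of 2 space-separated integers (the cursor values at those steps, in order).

Answer: 4 29

Derivation:
After 1 (insert_before(29)): list=[29, 4, 5, 6, 9, 7] cursor@4
After 2 (insert_after(35)): list=[29, 4, 35, 5, 6, 9, 7] cursor@4
After 3 (insert_after(65)): list=[29, 4, 65, 35, 5, 6, 9, 7] cursor@4
After 4 (delete_current): list=[29, 65, 35, 5, 6, 9, 7] cursor@65
After 5 (prev): list=[29, 65, 35, 5, 6, 9, 7] cursor@29
After 6 (insert_after(40)): list=[29, 40, 65, 35, 5, 6, 9, 7] cursor@29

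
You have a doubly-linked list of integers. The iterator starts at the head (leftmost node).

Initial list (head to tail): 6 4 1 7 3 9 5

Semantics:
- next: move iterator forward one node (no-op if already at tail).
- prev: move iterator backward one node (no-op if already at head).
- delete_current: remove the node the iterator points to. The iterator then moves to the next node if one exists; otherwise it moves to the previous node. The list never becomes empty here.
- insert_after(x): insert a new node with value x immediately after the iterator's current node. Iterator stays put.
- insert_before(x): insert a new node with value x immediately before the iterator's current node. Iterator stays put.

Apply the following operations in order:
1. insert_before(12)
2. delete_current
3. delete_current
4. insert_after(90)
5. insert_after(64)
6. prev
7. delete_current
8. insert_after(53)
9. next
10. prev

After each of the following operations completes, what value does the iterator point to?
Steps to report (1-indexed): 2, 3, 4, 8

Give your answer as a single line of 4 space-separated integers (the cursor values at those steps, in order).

Answer: 4 1 1 1

Derivation:
After 1 (insert_before(12)): list=[12, 6, 4, 1, 7, 3, 9, 5] cursor@6
After 2 (delete_current): list=[12, 4, 1, 7, 3, 9, 5] cursor@4
After 3 (delete_current): list=[12, 1, 7, 3, 9, 5] cursor@1
After 4 (insert_after(90)): list=[12, 1, 90, 7, 3, 9, 5] cursor@1
After 5 (insert_after(64)): list=[12, 1, 64, 90, 7, 3, 9, 5] cursor@1
After 6 (prev): list=[12, 1, 64, 90, 7, 3, 9, 5] cursor@12
After 7 (delete_current): list=[1, 64, 90, 7, 3, 9, 5] cursor@1
After 8 (insert_after(53)): list=[1, 53, 64, 90, 7, 3, 9, 5] cursor@1
After 9 (next): list=[1, 53, 64, 90, 7, 3, 9, 5] cursor@53
After 10 (prev): list=[1, 53, 64, 90, 7, 3, 9, 5] cursor@1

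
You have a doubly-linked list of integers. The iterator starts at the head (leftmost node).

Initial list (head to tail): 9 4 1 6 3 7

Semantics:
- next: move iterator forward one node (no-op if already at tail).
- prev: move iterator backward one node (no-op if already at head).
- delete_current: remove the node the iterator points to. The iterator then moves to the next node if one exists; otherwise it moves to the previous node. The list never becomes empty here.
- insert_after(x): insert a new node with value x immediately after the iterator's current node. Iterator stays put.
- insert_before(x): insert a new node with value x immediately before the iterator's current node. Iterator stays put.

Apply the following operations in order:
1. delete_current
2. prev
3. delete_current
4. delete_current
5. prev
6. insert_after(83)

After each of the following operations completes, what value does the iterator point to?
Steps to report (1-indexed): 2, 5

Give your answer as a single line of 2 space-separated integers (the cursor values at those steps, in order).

After 1 (delete_current): list=[4, 1, 6, 3, 7] cursor@4
After 2 (prev): list=[4, 1, 6, 3, 7] cursor@4
After 3 (delete_current): list=[1, 6, 3, 7] cursor@1
After 4 (delete_current): list=[6, 3, 7] cursor@6
After 5 (prev): list=[6, 3, 7] cursor@6
After 6 (insert_after(83)): list=[6, 83, 3, 7] cursor@6

Answer: 4 6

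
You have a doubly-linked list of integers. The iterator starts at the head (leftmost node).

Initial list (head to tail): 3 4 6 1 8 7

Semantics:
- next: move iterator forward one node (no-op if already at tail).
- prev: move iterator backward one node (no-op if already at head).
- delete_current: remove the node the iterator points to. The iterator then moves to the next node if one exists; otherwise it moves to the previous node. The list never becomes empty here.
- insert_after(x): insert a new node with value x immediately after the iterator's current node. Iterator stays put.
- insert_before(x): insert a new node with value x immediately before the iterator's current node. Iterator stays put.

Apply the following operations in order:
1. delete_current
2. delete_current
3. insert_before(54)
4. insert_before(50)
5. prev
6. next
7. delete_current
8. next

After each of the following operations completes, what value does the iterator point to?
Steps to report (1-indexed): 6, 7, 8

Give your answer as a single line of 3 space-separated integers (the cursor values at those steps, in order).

Answer: 6 1 8

Derivation:
After 1 (delete_current): list=[4, 6, 1, 8, 7] cursor@4
After 2 (delete_current): list=[6, 1, 8, 7] cursor@6
After 3 (insert_before(54)): list=[54, 6, 1, 8, 7] cursor@6
After 4 (insert_before(50)): list=[54, 50, 6, 1, 8, 7] cursor@6
After 5 (prev): list=[54, 50, 6, 1, 8, 7] cursor@50
After 6 (next): list=[54, 50, 6, 1, 8, 7] cursor@6
After 7 (delete_current): list=[54, 50, 1, 8, 7] cursor@1
After 8 (next): list=[54, 50, 1, 8, 7] cursor@8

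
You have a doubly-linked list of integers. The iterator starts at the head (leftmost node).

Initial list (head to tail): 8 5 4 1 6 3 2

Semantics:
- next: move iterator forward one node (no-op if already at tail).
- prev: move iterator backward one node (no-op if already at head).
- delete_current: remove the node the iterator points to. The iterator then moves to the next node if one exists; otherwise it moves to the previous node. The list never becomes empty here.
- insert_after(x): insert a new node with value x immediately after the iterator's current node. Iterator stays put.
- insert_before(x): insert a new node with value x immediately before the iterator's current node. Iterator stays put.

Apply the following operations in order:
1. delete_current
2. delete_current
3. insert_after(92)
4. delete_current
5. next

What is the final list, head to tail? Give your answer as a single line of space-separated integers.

Answer: 92 1 6 3 2

Derivation:
After 1 (delete_current): list=[5, 4, 1, 6, 3, 2] cursor@5
After 2 (delete_current): list=[4, 1, 6, 3, 2] cursor@4
After 3 (insert_after(92)): list=[4, 92, 1, 6, 3, 2] cursor@4
After 4 (delete_current): list=[92, 1, 6, 3, 2] cursor@92
After 5 (next): list=[92, 1, 6, 3, 2] cursor@1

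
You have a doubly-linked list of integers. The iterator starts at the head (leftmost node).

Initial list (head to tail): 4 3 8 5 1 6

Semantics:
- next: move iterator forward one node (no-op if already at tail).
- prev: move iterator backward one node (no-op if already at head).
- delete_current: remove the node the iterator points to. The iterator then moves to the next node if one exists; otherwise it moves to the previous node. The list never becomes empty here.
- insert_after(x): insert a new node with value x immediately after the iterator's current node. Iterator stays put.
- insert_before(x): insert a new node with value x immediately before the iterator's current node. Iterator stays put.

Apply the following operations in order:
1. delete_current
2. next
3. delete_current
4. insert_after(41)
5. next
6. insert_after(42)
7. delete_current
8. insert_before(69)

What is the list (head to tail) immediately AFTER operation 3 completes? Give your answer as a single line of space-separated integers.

Answer: 3 5 1 6

Derivation:
After 1 (delete_current): list=[3, 8, 5, 1, 6] cursor@3
After 2 (next): list=[3, 8, 5, 1, 6] cursor@8
After 3 (delete_current): list=[3, 5, 1, 6] cursor@5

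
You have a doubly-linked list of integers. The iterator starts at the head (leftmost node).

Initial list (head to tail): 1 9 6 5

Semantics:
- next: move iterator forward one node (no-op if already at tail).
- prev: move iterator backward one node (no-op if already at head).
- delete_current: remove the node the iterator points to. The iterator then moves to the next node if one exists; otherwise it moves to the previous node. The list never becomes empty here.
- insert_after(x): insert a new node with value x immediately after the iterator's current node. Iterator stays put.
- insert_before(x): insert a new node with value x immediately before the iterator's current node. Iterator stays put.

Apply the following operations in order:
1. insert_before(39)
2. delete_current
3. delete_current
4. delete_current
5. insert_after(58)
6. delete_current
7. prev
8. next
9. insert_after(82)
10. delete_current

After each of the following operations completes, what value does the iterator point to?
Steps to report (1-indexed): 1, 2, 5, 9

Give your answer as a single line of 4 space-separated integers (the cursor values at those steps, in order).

Answer: 1 9 5 58

Derivation:
After 1 (insert_before(39)): list=[39, 1, 9, 6, 5] cursor@1
After 2 (delete_current): list=[39, 9, 6, 5] cursor@9
After 3 (delete_current): list=[39, 6, 5] cursor@6
After 4 (delete_current): list=[39, 5] cursor@5
After 5 (insert_after(58)): list=[39, 5, 58] cursor@5
After 6 (delete_current): list=[39, 58] cursor@58
After 7 (prev): list=[39, 58] cursor@39
After 8 (next): list=[39, 58] cursor@58
After 9 (insert_after(82)): list=[39, 58, 82] cursor@58
After 10 (delete_current): list=[39, 82] cursor@82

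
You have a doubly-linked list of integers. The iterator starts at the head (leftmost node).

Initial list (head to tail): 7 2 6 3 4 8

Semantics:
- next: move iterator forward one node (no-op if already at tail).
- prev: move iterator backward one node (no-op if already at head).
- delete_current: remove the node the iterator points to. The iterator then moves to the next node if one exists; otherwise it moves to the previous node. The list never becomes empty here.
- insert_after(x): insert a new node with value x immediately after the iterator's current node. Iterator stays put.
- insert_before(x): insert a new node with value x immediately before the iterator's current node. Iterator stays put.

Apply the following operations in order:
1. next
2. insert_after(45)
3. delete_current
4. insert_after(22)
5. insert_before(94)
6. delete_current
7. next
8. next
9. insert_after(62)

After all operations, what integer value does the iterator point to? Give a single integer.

After 1 (next): list=[7, 2, 6, 3, 4, 8] cursor@2
After 2 (insert_after(45)): list=[7, 2, 45, 6, 3, 4, 8] cursor@2
After 3 (delete_current): list=[7, 45, 6, 3, 4, 8] cursor@45
After 4 (insert_after(22)): list=[7, 45, 22, 6, 3, 4, 8] cursor@45
After 5 (insert_before(94)): list=[7, 94, 45, 22, 6, 3, 4, 8] cursor@45
After 6 (delete_current): list=[7, 94, 22, 6, 3, 4, 8] cursor@22
After 7 (next): list=[7, 94, 22, 6, 3, 4, 8] cursor@6
After 8 (next): list=[7, 94, 22, 6, 3, 4, 8] cursor@3
After 9 (insert_after(62)): list=[7, 94, 22, 6, 3, 62, 4, 8] cursor@3

Answer: 3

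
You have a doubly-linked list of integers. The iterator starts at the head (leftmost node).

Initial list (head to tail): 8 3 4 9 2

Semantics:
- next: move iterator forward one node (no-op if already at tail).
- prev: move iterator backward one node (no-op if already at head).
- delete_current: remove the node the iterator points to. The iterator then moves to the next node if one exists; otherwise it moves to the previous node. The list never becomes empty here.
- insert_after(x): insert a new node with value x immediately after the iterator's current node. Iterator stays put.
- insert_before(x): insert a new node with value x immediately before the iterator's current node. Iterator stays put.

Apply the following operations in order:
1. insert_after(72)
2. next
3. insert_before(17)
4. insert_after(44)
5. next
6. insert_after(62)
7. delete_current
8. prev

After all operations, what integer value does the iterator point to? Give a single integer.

Answer: 72

Derivation:
After 1 (insert_after(72)): list=[8, 72, 3, 4, 9, 2] cursor@8
After 2 (next): list=[8, 72, 3, 4, 9, 2] cursor@72
After 3 (insert_before(17)): list=[8, 17, 72, 3, 4, 9, 2] cursor@72
After 4 (insert_after(44)): list=[8, 17, 72, 44, 3, 4, 9, 2] cursor@72
After 5 (next): list=[8, 17, 72, 44, 3, 4, 9, 2] cursor@44
After 6 (insert_after(62)): list=[8, 17, 72, 44, 62, 3, 4, 9, 2] cursor@44
After 7 (delete_current): list=[8, 17, 72, 62, 3, 4, 9, 2] cursor@62
After 8 (prev): list=[8, 17, 72, 62, 3, 4, 9, 2] cursor@72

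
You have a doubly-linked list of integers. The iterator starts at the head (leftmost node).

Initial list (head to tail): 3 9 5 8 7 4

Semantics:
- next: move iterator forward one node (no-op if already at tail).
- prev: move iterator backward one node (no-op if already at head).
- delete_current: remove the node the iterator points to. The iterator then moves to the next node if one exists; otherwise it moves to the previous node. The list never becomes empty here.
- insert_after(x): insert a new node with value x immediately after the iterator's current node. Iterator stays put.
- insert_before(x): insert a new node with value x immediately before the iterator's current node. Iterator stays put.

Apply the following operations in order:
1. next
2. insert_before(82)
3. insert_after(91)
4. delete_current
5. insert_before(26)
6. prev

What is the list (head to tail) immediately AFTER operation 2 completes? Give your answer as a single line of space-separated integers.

Answer: 3 82 9 5 8 7 4

Derivation:
After 1 (next): list=[3, 9, 5, 8, 7, 4] cursor@9
After 2 (insert_before(82)): list=[3, 82, 9, 5, 8, 7, 4] cursor@9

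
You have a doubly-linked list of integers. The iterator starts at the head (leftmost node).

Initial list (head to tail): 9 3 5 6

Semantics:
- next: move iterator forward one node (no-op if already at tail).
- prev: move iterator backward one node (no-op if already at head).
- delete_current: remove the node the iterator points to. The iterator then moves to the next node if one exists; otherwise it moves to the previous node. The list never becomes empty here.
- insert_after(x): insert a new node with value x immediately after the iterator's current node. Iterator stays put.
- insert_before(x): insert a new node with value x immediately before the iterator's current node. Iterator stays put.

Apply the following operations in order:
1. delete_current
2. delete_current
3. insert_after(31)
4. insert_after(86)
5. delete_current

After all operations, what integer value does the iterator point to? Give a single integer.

After 1 (delete_current): list=[3, 5, 6] cursor@3
After 2 (delete_current): list=[5, 6] cursor@5
After 3 (insert_after(31)): list=[5, 31, 6] cursor@5
After 4 (insert_after(86)): list=[5, 86, 31, 6] cursor@5
After 5 (delete_current): list=[86, 31, 6] cursor@86

Answer: 86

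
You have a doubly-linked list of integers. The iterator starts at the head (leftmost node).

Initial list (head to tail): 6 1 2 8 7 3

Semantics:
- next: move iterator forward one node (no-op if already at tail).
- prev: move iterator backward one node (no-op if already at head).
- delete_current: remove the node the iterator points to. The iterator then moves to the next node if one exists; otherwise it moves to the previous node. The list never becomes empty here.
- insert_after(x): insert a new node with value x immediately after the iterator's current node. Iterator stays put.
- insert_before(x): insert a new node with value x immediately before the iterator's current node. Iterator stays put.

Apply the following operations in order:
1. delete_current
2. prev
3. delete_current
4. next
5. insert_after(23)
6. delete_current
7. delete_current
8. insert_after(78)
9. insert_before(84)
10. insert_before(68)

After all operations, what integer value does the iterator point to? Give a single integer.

After 1 (delete_current): list=[1, 2, 8, 7, 3] cursor@1
After 2 (prev): list=[1, 2, 8, 7, 3] cursor@1
After 3 (delete_current): list=[2, 8, 7, 3] cursor@2
After 4 (next): list=[2, 8, 7, 3] cursor@8
After 5 (insert_after(23)): list=[2, 8, 23, 7, 3] cursor@8
After 6 (delete_current): list=[2, 23, 7, 3] cursor@23
After 7 (delete_current): list=[2, 7, 3] cursor@7
After 8 (insert_after(78)): list=[2, 7, 78, 3] cursor@7
After 9 (insert_before(84)): list=[2, 84, 7, 78, 3] cursor@7
After 10 (insert_before(68)): list=[2, 84, 68, 7, 78, 3] cursor@7

Answer: 7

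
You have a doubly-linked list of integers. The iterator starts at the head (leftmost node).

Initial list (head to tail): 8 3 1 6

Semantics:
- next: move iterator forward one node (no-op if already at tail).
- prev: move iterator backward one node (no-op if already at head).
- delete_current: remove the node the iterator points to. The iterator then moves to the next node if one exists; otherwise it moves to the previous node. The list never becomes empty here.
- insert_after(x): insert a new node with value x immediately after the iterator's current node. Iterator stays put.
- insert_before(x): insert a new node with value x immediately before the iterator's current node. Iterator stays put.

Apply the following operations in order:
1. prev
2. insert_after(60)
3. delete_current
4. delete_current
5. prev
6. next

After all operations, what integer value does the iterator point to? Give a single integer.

After 1 (prev): list=[8, 3, 1, 6] cursor@8
After 2 (insert_after(60)): list=[8, 60, 3, 1, 6] cursor@8
After 3 (delete_current): list=[60, 3, 1, 6] cursor@60
After 4 (delete_current): list=[3, 1, 6] cursor@3
After 5 (prev): list=[3, 1, 6] cursor@3
After 6 (next): list=[3, 1, 6] cursor@1

Answer: 1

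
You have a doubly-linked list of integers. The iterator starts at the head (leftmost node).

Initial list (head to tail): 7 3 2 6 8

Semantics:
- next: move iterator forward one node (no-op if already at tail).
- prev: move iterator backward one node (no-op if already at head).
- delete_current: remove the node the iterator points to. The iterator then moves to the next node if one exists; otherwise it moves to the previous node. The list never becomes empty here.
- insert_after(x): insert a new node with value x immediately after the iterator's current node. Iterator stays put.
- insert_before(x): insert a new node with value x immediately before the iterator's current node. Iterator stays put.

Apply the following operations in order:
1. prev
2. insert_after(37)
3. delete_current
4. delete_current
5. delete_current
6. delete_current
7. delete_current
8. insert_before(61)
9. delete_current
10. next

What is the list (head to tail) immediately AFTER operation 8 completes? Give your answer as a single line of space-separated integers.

After 1 (prev): list=[7, 3, 2, 6, 8] cursor@7
After 2 (insert_after(37)): list=[7, 37, 3, 2, 6, 8] cursor@7
After 3 (delete_current): list=[37, 3, 2, 6, 8] cursor@37
After 4 (delete_current): list=[3, 2, 6, 8] cursor@3
After 5 (delete_current): list=[2, 6, 8] cursor@2
After 6 (delete_current): list=[6, 8] cursor@6
After 7 (delete_current): list=[8] cursor@8
After 8 (insert_before(61)): list=[61, 8] cursor@8

Answer: 61 8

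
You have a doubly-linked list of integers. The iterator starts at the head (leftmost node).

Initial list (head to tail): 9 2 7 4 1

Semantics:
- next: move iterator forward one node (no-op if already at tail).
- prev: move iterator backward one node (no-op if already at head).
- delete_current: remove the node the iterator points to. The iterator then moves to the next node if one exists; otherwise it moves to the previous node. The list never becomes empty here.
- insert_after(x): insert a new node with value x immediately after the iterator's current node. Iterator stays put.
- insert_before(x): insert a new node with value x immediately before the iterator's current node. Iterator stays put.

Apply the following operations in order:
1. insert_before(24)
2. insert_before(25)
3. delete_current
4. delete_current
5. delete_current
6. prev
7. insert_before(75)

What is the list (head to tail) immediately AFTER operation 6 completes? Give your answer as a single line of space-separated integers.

After 1 (insert_before(24)): list=[24, 9, 2, 7, 4, 1] cursor@9
After 2 (insert_before(25)): list=[24, 25, 9, 2, 7, 4, 1] cursor@9
After 3 (delete_current): list=[24, 25, 2, 7, 4, 1] cursor@2
After 4 (delete_current): list=[24, 25, 7, 4, 1] cursor@7
After 5 (delete_current): list=[24, 25, 4, 1] cursor@4
After 6 (prev): list=[24, 25, 4, 1] cursor@25

Answer: 24 25 4 1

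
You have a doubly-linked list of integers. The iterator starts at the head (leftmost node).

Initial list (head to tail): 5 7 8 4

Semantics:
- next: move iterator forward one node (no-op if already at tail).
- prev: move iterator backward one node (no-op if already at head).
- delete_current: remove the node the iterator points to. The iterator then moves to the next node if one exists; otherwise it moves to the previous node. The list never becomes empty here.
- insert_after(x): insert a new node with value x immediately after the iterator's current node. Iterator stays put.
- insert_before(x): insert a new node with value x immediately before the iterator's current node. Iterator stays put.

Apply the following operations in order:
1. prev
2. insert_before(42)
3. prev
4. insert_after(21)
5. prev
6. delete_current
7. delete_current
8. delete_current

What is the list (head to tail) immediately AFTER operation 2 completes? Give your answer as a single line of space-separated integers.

Answer: 42 5 7 8 4

Derivation:
After 1 (prev): list=[5, 7, 8, 4] cursor@5
After 2 (insert_before(42)): list=[42, 5, 7, 8, 4] cursor@5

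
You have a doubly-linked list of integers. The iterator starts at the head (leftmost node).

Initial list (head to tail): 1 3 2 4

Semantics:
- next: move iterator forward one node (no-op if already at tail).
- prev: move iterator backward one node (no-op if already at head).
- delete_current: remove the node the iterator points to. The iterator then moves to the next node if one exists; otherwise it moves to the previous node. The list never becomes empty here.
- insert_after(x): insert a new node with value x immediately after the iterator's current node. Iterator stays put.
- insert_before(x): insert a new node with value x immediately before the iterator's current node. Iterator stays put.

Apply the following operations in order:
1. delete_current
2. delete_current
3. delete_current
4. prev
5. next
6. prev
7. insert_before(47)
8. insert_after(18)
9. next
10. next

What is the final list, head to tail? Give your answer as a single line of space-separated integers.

After 1 (delete_current): list=[3, 2, 4] cursor@3
After 2 (delete_current): list=[2, 4] cursor@2
After 3 (delete_current): list=[4] cursor@4
After 4 (prev): list=[4] cursor@4
After 5 (next): list=[4] cursor@4
After 6 (prev): list=[4] cursor@4
After 7 (insert_before(47)): list=[47, 4] cursor@4
After 8 (insert_after(18)): list=[47, 4, 18] cursor@4
After 9 (next): list=[47, 4, 18] cursor@18
After 10 (next): list=[47, 4, 18] cursor@18

Answer: 47 4 18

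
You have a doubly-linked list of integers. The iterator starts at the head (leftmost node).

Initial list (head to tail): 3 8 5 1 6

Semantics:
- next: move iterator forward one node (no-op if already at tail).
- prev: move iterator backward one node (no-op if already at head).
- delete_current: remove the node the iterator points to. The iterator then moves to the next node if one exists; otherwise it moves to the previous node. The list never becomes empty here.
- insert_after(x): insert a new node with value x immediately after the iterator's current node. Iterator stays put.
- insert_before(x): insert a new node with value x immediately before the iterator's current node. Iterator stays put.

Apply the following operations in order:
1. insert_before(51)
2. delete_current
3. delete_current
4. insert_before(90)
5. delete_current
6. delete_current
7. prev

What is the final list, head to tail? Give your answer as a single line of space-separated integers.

After 1 (insert_before(51)): list=[51, 3, 8, 5, 1, 6] cursor@3
After 2 (delete_current): list=[51, 8, 5, 1, 6] cursor@8
After 3 (delete_current): list=[51, 5, 1, 6] cursor@5
After 4 (insert_before(90)): list=[51, 90, 5, 1, 6] cursor@5
After 5 (delete_current): list=[51, 90, 1, 6] cursor@1
After 6 (delete_current): list=[51, 90, 6] cursor@6
After 7 (prev): list=[51, 90, 6] cursor@90

Answer: 51 90 6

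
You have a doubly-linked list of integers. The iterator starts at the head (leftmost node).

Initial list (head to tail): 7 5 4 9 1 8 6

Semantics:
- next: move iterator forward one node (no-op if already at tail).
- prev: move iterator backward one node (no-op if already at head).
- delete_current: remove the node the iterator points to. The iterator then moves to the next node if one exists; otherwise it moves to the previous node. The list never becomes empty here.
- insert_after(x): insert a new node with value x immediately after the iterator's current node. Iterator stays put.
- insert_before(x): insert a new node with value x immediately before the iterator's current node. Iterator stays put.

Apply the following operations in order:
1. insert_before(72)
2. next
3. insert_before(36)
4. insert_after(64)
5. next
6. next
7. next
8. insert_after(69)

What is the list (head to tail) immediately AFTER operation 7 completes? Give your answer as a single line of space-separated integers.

After 1 (insert_before(72)): list=[72, 7, 5, 4, 9, 1, 8, 6] cursor@7
After 2 (next): list=[72, 7, 5, 4, 9, 1, 8, 6] cursor@5
After 3 (insert_before(36)): list=[72, 7, 36, 5, 4, 9, 1, 8, 6] cursor@5
After 4 (insert_after(64)): list=[72, 7, 36, 5, 64, 4, 9, 1, 8, 6] cursor@5
After 5 (next): list=[72, 7, 36, 5, 64, 4, 9, 1, 8, 6] cursor@64
After 6 (next): list=[72, 7, 36, 5, 64, 4, 9, 1, 8, 6] cursor@4
After 7 (next): list=[72, 7, 36, 5, 64, 4, 9, 1, 8, 6] cursor@9

Answer: 72 7 36 5 64 4 9 1 8 6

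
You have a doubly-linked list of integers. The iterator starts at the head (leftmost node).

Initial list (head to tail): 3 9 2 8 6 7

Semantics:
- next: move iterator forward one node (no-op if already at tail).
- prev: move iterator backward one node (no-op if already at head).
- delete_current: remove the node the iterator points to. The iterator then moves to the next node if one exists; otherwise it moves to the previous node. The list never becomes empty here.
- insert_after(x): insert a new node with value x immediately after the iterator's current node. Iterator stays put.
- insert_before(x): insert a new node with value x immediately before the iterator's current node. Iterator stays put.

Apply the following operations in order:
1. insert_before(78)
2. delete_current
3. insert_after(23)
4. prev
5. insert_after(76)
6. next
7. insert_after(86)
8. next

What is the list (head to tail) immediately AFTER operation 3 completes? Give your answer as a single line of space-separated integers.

Answer: 78 9 23 2 8 6 7

Derivation:
After 1 (insert_before(78)): list=[78, 3, 9, 2, 8, 6, 7] cursor@3
After 2 (delete_current): list=[78, 9, 2, 8, 6, 7] cursor@9
After 3 (insert_after(23)): list=[78, 9, 23, 2, 8, 6, 7] cursor@9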